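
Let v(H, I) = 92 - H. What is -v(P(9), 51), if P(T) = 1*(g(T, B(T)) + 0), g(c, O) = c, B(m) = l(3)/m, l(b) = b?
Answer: -83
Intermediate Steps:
B(m) = 3/m
P(T) = T (P(T) = 1*(T + 0) = 1*T = T)
-v(P(9), 51) = -(92 - 1*9) = -(92 - 9) = -1*83 = -83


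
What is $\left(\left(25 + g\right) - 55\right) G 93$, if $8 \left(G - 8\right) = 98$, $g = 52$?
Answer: $\frac{82863}{2} \approx 41432.0$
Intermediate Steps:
$G = \frac{81}{4}$ ($G = 8 + \frac{1}{8} \cdot 98 = 8 + \frac{49}{4} = \frac{81}{4} \approx 20.25$)
$\left(\left(25 + g\right) - 55\right) G 93 = \left(\left(25 + 52\right) - 55\right) \frac{81}{4} \cdot 93 = \left(77 - 55\right) \frac{81}{4} \cdot 93 = 22 \cdot \frac{81}{4} \cdot 93 = \frac{891}{2} \cdot 93 = \frac{82863}{2}$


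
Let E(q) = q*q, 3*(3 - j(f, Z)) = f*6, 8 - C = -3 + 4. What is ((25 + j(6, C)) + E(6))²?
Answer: 2704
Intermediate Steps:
C = 7 (C = 8 - (-3 + 4) = 8 - 1*1 = 8 - 1 = 7)
j(f, Z) = 3 - 2*f (j(f, Z) = 3 - f*6/3 = 3 - 2*f)
E(q) = q²
((25 + j(6, C)) + E(6))² = ((25 + (3 - 2*6)) + 6²)² = ((25 + (3 - 12)) + 36)² = ((25 - 9) + 36)² = (16 + 36)² = 52² = 2704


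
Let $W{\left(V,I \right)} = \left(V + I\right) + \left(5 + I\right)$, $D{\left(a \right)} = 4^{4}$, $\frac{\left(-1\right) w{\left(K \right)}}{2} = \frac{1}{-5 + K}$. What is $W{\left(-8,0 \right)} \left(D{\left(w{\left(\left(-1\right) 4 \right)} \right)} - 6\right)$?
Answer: $-750$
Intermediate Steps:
$w{\left(K \right)} = - \frac{2}{-5 + K}$
$D{\left(a \right)} = 256$
$W{\left(V,I \right)} = 5 + V + 2 I$ ($W{\left(V,I \right)} = \left(I + V\right) + \left(5 + I\right) = 5 + V + 2 I$)
$W{\left(-8,0 \right)} \left(D{\left(w{\left(\left(-1\right) 4 \right)} \right)} - 6\right) = \left(5 - 8 + 2 \cdot 0\right) \left(256 - 6\right) = \left(5 - 8 + 0\right) \left(256 - 6\right) = \left(-3\right) 250 = -750$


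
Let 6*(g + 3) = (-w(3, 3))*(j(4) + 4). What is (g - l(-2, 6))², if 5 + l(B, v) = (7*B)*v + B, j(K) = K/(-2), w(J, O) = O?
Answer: 7569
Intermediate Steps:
j(K) = -K/2 (j(K) = K*(-½) = -K/2)
l(B, v) = -5 + B + 7*B*v (l(B, v) = -5 + ((7*B)*v + B) = -5 + (7*B*v + B) = -5 + (B + 7*B*v) = -5 + B + 7*B*v)
g = -4 (g = -3 + ((-1*3)*(-½*4 + 4))/6 = -3 + (-3*(-2 + 4))/6 = -3 + (-3*2)/6 = -3 + (⅙)*(-6) = -3 - 1 = -4)
(g - l(-2, 6))² = (-4 - (-5 - 2 + 7*(-2)*6))² = (-4 - (-5 - 2 - 84))² = (-4 - 1*(-91))² = (-4 + 91)² = 87² = 7569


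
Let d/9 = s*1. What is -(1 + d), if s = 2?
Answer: -19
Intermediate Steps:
d = 18 (d = 9*(2*1) = 9*2 = 18)
-(1 + d) = -(1 + 18) = -1*19 = -19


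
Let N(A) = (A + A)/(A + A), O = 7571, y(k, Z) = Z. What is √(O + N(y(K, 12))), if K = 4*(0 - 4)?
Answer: 2*√1893 ≈ 87.017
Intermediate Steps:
K = -16 (K = 4*(-4) = -16)
N(A) = 1 (N(A) = (2*A)/((2*A)) = (2*A)*(1/(2*A)) = 1)
√(O + N(y(K, 12))) = √(7571 + 1) = √7572 = 2*√1893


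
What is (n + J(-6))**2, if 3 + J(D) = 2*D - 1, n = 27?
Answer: 121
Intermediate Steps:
J(D) = -4 + 2*D (J(D) = -3 + (2*D - 1) = -3 + (-1 + 2*D) = -4 + 2*D)
(n + J(-6))**2 = (27 + (-4 + 2*(-6)))**2 = (27 + (-4 - 12))**2 = (27 - 16)**2 = 11**2 = 121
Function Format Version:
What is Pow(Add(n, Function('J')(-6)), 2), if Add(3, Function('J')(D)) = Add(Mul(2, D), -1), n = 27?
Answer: 121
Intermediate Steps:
Function('J')(D) = Add(-4, Mul(2, D)) (Function('J')(D) = Add(-3, Add(Mul(2, D), -1)) = Add(-3, Add(-1, Mul(2, D))) = Add(-4, Mul(2, D)))
Pow(Add(n, Function('J')(-6)), 2) = Pow(Add(27, Add(-4, Mul(2, -6))), 2) = Pow(Add(27, Add(-4, -12)), 2) = Pow(Add(27, -16), 2) = Pow(11, 2) = 121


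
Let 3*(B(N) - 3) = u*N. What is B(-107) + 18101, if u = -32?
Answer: 57736/3 ≈ 19245.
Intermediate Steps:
B(N) = 3 - 32*N/3 (B(N) = 3 + (-32*N)/3 = 3 - 32*N/3)
B(-107) + 18101 = (3 - 32/3*(-107)) + 18101 = (3 + 3424/3) + 18101 = 3433/3 + 18101 = 57736/3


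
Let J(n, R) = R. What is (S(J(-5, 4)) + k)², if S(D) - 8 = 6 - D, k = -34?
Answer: 576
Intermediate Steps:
S(D) = 14 - D (S(D) = 8 + (6 - D) = 14 - D)
(S(J(-5, 4)) + k)² = ((14 - 1*4) - 34)² = ((14 - 4) - 34)² = (10 - 34)² = (-24)² = 576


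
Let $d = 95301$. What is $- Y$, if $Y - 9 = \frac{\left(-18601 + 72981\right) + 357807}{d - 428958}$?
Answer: $- \frac{2590726}{333657} \approx -7.7646$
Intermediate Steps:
$Y = \frac{2590726}{333657}$ ($Y = 9 + \frac{\left(-18601 + 72981\right) + 357807}{95301 - 428958} = 9 + \frac{54380 + 357807}{-333657} = 9 + 412187 \left(- \frac{1}{333657}\right) = 9 - \frac{412187}{333657} = \frac{2590726}{333657} \approx 7.7646$)
$- Y = \left(-1\right) \frac{2590726}{333657} = - \frac{2590726}{333657}$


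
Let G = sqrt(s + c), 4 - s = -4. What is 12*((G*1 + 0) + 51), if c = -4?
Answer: 636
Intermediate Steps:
s = 8 (s = 4 - 1*(-4) = 4 + 4 = 8)
G = 2 (G = sqrt(8 - 4) = sqrt(4) = 2)
12*((G*1 + 0) + 51) = 12*((2*1 + 0) + 51) = 12*((2 + 0) + 51) = 12*(2 + 51) = 12*53 = 636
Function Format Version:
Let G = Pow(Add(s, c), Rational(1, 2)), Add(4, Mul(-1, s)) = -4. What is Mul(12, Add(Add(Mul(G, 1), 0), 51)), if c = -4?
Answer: 636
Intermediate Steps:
s = 8 (s = Add(4, Mul(-1, -4)) = Add(4, 4) = 8)
G = 2 (G = Pow(Add(8, -4), Rational(1, 2)) = Pow(4, Rational(1, 2)) = 2)
Mul(12, Add(Add(Mul(G, 1), 0), 51)) = Mul(12, Add(Add(Mul(2, 1), 0), 51)) = Mul(12, Add(Add(2, 0), 51)) = Mul(12, Add(2, 51)) = Mul(12, 53) = 636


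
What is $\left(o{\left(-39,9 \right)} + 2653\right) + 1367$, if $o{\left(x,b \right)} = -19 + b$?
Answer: $4010$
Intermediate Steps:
$\left(o{\left(-39,9 \right)} + 2653\right) + 1367 = \left(\left(-19 + 9\right) + 2653\right) + 1367 = \left(-10 + 2653\right) + 1367 = 2643 + 1367 = 4010$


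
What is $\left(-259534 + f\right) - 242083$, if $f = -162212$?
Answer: $-663829$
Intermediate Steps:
$\left(-259534 + f\right) - 242083 = \left(-259534 - 162212\right) - 242083 = -421746 - 242083 = -663829$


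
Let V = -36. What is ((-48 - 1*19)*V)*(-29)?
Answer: -69948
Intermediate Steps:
((-48 - 1*19)*V)*(-29) = ((-48 - 1*19)*(-36))*(-29) = ((-48 - 19)*(-36))*(-29) = -67*(-36)*(-29) = 2412*(-29) = -69948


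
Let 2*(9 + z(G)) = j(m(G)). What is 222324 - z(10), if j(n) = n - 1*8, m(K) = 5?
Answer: 444669/2 ≈ 2.2233e+5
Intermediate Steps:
j(n) = -8 + n (j(n) = n - 8 = -8 + n)
z(G) = -21/2 (z(G) = -9 + (-8 + 5)/2 = -9 + (1/2)*(-3) = -9 - 3/2 = -21/2)
222324 - z(10) = 222324 - 1*(-21/2) = 222324 + 21/2 = 444669/2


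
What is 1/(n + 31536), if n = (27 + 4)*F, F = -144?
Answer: 1/27072 ≈ 3.6939e-5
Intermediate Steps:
n = -4464 (n = (27 + 4)*(-144) = 31*(-144) = -4464)
1/(n + 31536) = 1/(-4464 + 31536) = 1/27072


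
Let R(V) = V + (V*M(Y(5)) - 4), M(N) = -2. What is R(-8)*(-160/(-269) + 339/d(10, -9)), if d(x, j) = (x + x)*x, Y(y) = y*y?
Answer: 123191/13450 ≈ 9.1592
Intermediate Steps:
Y(y) = y**2
d(x, j) = 2*x**2 (d(x, j) = (2*x)*x = 2*x**2)
R(V) = -4 - V (R(V) = V + (V*(-2) - 4) = V + (-2*V - 4) = V + (-4 - 2*V) = -4 - V)
R(-8)*(-160/(-269) + 339/d(10, -9)) = (-4 - 1*(-8))*(-160/(-269) + 339/((2*10**2))) = (-4 + 8)*(-160*(-1/269) + 339/((2*100))) = 4*(160/269 + 339/200) = 4*(123191/53800) = 123191/13450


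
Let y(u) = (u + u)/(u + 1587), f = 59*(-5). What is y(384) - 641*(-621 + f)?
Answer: 385761748/657 ≈ 5.8716e+5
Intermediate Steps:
f = -295
y(u) = 2*u/(1587 + u) (y(u) = (2*u)/(1587 + u) = 2*u/(1587 + u))
y(384) - 641*(-621 + f) = 2*384/(1587 + 384) - 641*(-621 - 295) = 2*384/1971 - 641*(-916) = 2*384*(1/1971) + 587156 = 256/657 + 587156 = 385761748/657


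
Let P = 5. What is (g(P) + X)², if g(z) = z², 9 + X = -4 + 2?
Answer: 196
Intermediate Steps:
X = -11 (X = -9 + (-4 + 2) = -9 - 2 = -11)
(g(P) + X)² = (5² - 11)² = (25 - 11)² = 14² = 196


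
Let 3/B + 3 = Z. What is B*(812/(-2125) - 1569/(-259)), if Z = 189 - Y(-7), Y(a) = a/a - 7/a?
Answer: 9371451/101269000 ≈ 0.092540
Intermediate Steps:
Y(a) = 1 - 7/a
Z = 187 (Z = 189 - (-7 - 7)/(-7) = 189 - (-1)*(-14)/7 = 189 - 1*2 = 189 - 2 = 187)
B = 3/184 (B = 3/(-3 + 187) = 3/184 ≈ 0.016304)
B*(812/(-2125) - 1569/(-259)) = 3*(812/(-2125) - 1569/(-259))/184 = 3*(812*(-1/2125) - 1569*(-1/259))/184 = 3*(-812/2125 + 1569/259)/184 = (3/184)*(3123817/550375) = 9371451/101269000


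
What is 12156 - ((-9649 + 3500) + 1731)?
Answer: 16574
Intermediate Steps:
12156 - ((-9649 + 3500) + 1731) = 12156 - (-6149 + 1731) = 12156 - 1*(-4418) = 12156 + 4418 = 16574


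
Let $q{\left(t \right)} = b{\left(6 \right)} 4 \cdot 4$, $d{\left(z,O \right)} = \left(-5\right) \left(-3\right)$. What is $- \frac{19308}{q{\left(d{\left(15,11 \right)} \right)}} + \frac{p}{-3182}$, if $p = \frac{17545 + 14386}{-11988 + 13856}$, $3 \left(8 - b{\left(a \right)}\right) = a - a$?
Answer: $- \frac{96934439}{642592} \approx -150.85$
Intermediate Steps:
$d{\left(z,O \right)} = 15$
$b{\left(a \right)} = 8$ ($b{\left(a \right)} = 8 - \frac{a - a}{3} = 8 - 0 = 8 + 0 = 8$)
$q{\left(t \right)} = 128$ ($q{\left(t \right)} = 8 \cdot 4 \cdot 4 = 32 \cdot 4 = 128$)
$p = \frac{31931}{1868} \approx 17.094$
$- \frac{19308}{q{\left(d{\left(15,11 \right)} \right)}} + \frac{p}{-3182} = - \frac{19308}{128} + \frac{31931}{1868 \left(-3182\right)} = \left(-19308\right) \frac{1}{128} + \frac{31931}{1868} \left(- \frac{1}{3182}\right) = - \frac{4827}{32} - \frac{863}{160648} = - \frac{96934439}{642592}$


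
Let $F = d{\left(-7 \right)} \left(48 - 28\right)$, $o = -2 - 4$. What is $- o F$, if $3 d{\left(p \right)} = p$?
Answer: $-280$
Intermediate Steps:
$d{\left(p \right)} = \frac{p}{3}$
$o = -6$ ($o = -2 - 4 = -6$)
$F = - \frac{140}{3}$ ($F = \frac{1}{3} \left(-7\right) \left(48 - 28\right) = \left(- \frac{7}{3}\right) 20 = - \frac{140}{3} \approx -46.667$)
$- o F = \left(-1\right) \left(-6\right) \left(- \frac{140}{3}\right) = 6 \left(- \frac{140}{3}\right) = -280$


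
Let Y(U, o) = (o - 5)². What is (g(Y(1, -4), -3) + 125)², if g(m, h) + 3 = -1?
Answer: 14641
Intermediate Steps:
Y(U, o) = (-5 + o)²
g(m, h) = -4 (g(m, h) = -3 - 1 = -4)
(g(Y(1, -4), -3) + 125)² = (-4 + 125)² = 121² = 14641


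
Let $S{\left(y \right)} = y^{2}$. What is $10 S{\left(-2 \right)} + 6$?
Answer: $46$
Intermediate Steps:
$10 S{\left(-2 \right)} + 6 = 10 \left(-2\right)^{2} + 6 = 10 \cdot 4 + 6 = 40 + 6 = 46$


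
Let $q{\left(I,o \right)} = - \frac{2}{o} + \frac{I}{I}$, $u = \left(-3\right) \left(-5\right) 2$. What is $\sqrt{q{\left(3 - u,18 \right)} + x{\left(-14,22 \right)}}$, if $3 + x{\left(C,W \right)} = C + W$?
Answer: $\frac{\sqrt{53}}{3} \approx 2.4267$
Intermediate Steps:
$u = 30$ ($u = 15 \cdot 2 = 30$)
$q{\left(I,o \right)} = 1 - \frac{2}{o}$ ($q{\left(I,o \right)} = - \frac{2}{o} + 1 = 1 - \frac{2}{o}$)
$x{\left(C,W \right)} = -3 + C + W$ ($x{\left(C,W \right)} = -3 + \left(C + W\right) = -3 + C + W$)
$\sqrt{q{\left(3 - u,18 \right)} + x{\left(-14,22 \right)}} = \sqrt{\frac{-2 + 18}{18} - -5} = \sqrt{\frac{1}{18} \cdot 16 + 5} = \sqrt{\frac{8}{9} + 5} = \sqrt{\frac{53}{9}} = \frac{\sqrt{53}}{3}$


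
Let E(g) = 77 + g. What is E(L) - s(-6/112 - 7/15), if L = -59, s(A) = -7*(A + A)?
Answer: 643/60 ≈ 10.717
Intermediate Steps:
s(A) = -14*A
E(L) - s(-6/112 - 7/15) = (77 - 59) - (-14)*(-6/112 - 7/15) = 18 - (-14)*(-6*1/112 - 7*1/15) = 18 - (-14)*(-3/56 - 7/15) = 18 - (-14)*(-437)/840 = 18 - 1*437/60 = 18 - 437/60 = 643/60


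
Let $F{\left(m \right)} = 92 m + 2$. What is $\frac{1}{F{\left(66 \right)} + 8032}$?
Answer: $\frac{1}{14106} \approx 7.0892 \cdot 10^{-5}$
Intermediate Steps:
$F{\left(m \right)} = 2 + 92 m$
$\frac{1}{F{\left(66 \right)} + 8032} = \frac{1}{\left(2 + 92 \cdot 66\right) + 8032} = \frac{1}{\left(2 + 6072\right) + 8032} = \frac{1}{6074 + 8032} = \frac{1}{14106}$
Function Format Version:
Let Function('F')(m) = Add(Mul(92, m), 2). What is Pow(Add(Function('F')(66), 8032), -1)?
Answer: Rational(1, 14106) ≈ 7.0892e-5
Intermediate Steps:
Function('F')(m) = Add(2, Mul(92, m))
Pow(Add(Function('F')(66), 8032), -1) = Pow(Add(Add(2, Mul(92, 66)), 8032), -1) = Pow(Add(Add(2, 6072), 8032), -1) = Pow(Add(6074, 8032), -1) = Pow(14106, -1) = Rational(1, 14106)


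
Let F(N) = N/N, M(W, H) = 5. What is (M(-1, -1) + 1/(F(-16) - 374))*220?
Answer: 410080/373 ≈ 1099.4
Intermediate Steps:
F(N) = 1
(M(-1, -1) + 1/(F(-16) - 374))*220 = (5 + 1/(1 - 374))*220 = (5 + 1/(-373))*220 = (5 - 1/373)*220 = (1864/373)*220 = 410080/373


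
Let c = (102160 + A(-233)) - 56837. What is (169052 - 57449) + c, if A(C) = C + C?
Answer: 156460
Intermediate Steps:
A(C) = 2*C
c = 44857 (c = (102160 + 2*(-233)) - 56837 = (102160 - 466) - 56837 = 101694 - 56837 = 44857)
(169052 - 57449) + c = (169052 - 57449) + 44857 = 111603 + 44857 = 156460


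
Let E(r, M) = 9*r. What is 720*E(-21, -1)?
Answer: -136080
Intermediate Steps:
720*E(-21, -1) = 720*(9*(-21)) = 720*(-189) = -136080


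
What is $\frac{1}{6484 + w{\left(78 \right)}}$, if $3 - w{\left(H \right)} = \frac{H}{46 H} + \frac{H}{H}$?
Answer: $\frac{46}{298355} \approx 0.00015418$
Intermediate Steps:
$w{\left(H \right)} = \frac{91}{46}$ ($w{\left(H \right)} = 3 - \left(\frac{H}{46 H} + \frac{H}{H}\right) = 3 - \left(H \frac{1}{46 H} + 1\right) = 3 - \left(\frac{1}{46} + 1\right) = 3 - \frac{47}{46} = \frac{91}{46}$)
$\frac{1}{6484 + w{\left(78 \right)}} = \frac{1}{6484 + \frac{91}{46}} = \frac{1}{\frac{298355}{46}} = \frac{46}{298355}$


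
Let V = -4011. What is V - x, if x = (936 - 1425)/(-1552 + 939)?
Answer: -2459232/613 ≈ -4011.8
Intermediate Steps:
x = 489/613 (x = -489/(-613) = -489*(-1/613) = 489/613 ≈ 0.79772)
V - x = -4011 - 1*489/613 = -4011 - 489/613 = -2459232/613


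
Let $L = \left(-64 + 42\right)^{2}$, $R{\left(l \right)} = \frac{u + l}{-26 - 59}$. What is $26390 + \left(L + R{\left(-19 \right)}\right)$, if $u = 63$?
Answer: $\frac{2284246}{85} \approx 26873.0$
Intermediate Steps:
$R{\left(l \right)} = - \frac{63}{85} - \frac{l}{85}$ ($R{\left(l \right)} = \frac{63 + l}{-26 - 59} = \frac{63 + l}{-85} = \left(63 + l\right) \left(- \frac{1}{85}\right) = - \frac{63}{85} - \frac{l}{85}$)
$L = 484$ ($L = \left(-22\right)^{2} = 484$)
$26390 + \left(L + R{\left(-19 \right)}\right) = 26390 + \left(484 - \frac{44}{85}\right) = 26390 + \frac{41096}{85} = \frac{2284246}{85}$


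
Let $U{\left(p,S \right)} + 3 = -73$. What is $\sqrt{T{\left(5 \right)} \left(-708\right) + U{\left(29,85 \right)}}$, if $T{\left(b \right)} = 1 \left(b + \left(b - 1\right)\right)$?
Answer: $4 i \sqrt{403} \approx 80.299 i$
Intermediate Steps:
$T{\left(b \right)} = -1 + 2 b$ ($T{\left(b \right)} = 1 \left(b + \left(-1 + b\right)\right) = 1 \left(-1 + 2 b\right) = -1 + 2 b$)
$U{\left(p,S \right)} = -76$ ($U{\left(p,S \right)} = -3 - 73 = -76$)
$\sqrt{T{\left(5 \right)} \left(-708\right) + U{\left(29,85 \right)}} = \sqrt{\left(-1 + 2 \cdot 5\right) \left(-708\right) - 76} = \sqrt{\left(-1 + 10\right) \left(-708\right) - 76} = \sqrt{9 \left(-708\right) - 76} = \sqrt{-6372 - 76} = \sqrt{-6448} = 4 i \sqrt{403}$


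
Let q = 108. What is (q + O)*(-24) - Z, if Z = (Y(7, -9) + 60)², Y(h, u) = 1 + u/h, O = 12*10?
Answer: -442852/49 ≈ -9037.8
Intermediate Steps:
O = 120
Z = 174724/49 (Z = ((7 - 9)/7 + 60)² = ((⅐)*(-2) + 60)² = (-2/7 + 60)² = (418/7)² = 174724/49 ≈ 3565.8)
(q + O)*(-24) - Z = (108 + 120)*(-24) - 1*174724/49 = 228*(-24) - 174724/49 = -5472 - 174724/49 = -442852/49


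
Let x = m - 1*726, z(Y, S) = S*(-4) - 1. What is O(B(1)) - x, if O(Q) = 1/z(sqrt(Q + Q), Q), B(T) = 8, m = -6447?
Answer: 236708/33 ≈ 7173.0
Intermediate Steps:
z(Y, S) = -1 - 4*S (z(Y, S) = -4*S - 1 = -1 - 4*S)
O(Q) = 1/(-1 - 4*Q)
x = -7173 (x = -6447 - 1*726 = -6447 - 726 = -7173)
O(B(1)) - x = -1/(1 + 4*8) - 1*(-7173) = -1/(1 + 32) + 7173 = -1/33 + 7173 = 236708/33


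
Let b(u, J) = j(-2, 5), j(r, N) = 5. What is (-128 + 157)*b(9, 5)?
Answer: 145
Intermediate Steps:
b(u, J) = 5
(-128 + 157)*b(9, 5) = (-128 + 157)*5 = 29*5 = 145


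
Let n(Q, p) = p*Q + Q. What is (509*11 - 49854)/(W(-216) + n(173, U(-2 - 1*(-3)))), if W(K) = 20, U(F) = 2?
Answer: -44255/539 ≈ -82.106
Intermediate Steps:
n(Q, p) = Q + Q*p (n(Q, p) = Q*p + Q = Q + Q*p)
(509*11 - 49854)/(W(-216) + n(173, U(-2 - 1*(-3)))) = (509*11 - 49854)/(20 + 173*(1 + 2)) = (5599 - 49854)/(20 + 173*3) = -44255/(20 + 519) = -44255/539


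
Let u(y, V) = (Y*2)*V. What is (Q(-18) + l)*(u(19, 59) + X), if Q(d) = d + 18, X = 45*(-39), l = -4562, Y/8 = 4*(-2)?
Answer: 42458534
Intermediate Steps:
Y = -64 (Y = 8*(4*(-2)) = 8*(-8) = -64)
X = -1755
u(y, V) = -128*V (u(y, V) = (-64*2)*V = -128*V)
Q(d) = 18 + d
(Q(-18) + l)*(u(19, 59) + X) = ((18 - 18) - 4562)*(-128*59 - 1755) = (0 - 4562)*(-7552 - 1755) = -4562*(-9307) = 42458534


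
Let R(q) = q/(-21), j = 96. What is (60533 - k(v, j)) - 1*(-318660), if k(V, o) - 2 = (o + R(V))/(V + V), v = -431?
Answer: 6864117929/18102 ≈ 3.7919e+5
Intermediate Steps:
R(q) = -q/21 (R(q) = q*(-1/21) = -q/21)
k(V, o) = 2 + (o - V/21)/(2*V) (k(V, o) = 2 + (o - V/21)/(V + V) = 2 + (o - V/21)/((2*V)) = 2 + (o - V/21)*(1/(2*V)) = 2 + (o - V/21)/(2*V))
(60533 - k(v, j)) - 1*(-318660) = (60533 - (83/42 + (½)*96/(-431))) - 1*(-318660) = (60533 - (83/42 + (½)*96*(-1/431))) + 318660 = (60533 - (83/42 - 48/431)) + 318660 = (60533 - 1*33757/18102) + 318660 = (60533 - 33757/18102) + 318660 = 1095734609/18102 + 318660 = 6864117929/18102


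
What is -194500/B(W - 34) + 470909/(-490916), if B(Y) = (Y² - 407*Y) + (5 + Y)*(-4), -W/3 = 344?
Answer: -418455743979/386464293596 ≈ -1.0828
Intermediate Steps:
W = -1032 (W = -3*344 = -1032)
B(Y) = -20 + Y² - 411*Y (B(Y) = (Y² - 407*Y) + (-20 - 4*Y) = -20 + Y² - 411*Y)
-194500/B(W - 34) + 470909/(-490916) = -194500/(-20 + (-1032 - 34)² - 411*(-1032 - 34)) + 470909/(-490916) = -194500/(-20 + (-1066)² - 411*(-1066)) + 470909*(-1/490916) = -194500/(-20 + 1136356 + 438126) - 470909/490916 = -194500/1574462 - 470909/490916 = -194500*1/1574462 - 470909/490916 = -97250/787231 - 470909/490916 = -418455743979/386464293596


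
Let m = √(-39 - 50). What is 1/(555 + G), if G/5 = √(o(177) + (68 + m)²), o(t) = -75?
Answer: 1/(555 + 5*√(-75 + (68 + I*√89)²)) ≈ 0.0011175 - 5.9554e-5*I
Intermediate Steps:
m = I*√89 (m = √(-89) = I*√89 ≈ 9.434*I)
G = 5*√(-75 + (68 + I*√89)²) ≈ 337.28 + 47.55*I
1/(555 + G) = 1/(555 + 10*√(1115 + 34*I*√89))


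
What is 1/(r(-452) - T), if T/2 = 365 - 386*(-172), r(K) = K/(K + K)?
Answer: -2/267027 ≈ -7.4899e-6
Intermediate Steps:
r(K) = ½ (r(K) = K/((2*K)) = K*(1/(2*K)) = ½)
T = 133514 (T = 2*(365 - 386*(-172)) = 2*(365 + 66392) = 2*66757 = 133514)
1/(r(-452) - T) = 1/(½ - 1*133514) = 1/(½ - 133514) = 1/(-267027/2) = -2/267027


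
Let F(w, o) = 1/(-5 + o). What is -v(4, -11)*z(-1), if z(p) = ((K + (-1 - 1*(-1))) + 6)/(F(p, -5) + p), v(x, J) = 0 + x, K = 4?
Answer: 400/11 ≈ 36.364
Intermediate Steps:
v(x, J) = x
z(p) = 10/(-⅒ + p) (z(p) = ((4 + (-1 - 1*(-1))) + 6)/(1/(-5 - 5) + p) = ((4 + (-1 + 1)) + 6)/(1/(-10) + p) = ((4 + 0) + 6)/(-⅒ + p) = (4 + 6)/(-⅒ + p) = 10/(-⅒ + p))
-v(4, -11)*z(-1) = -4*100/(-1 + 10*(-1)) = -4*100/(-1 - 10) = -4*100/(-11) = -4*100*(-1/11) = -4*(-100)/11 = -1*(-400/11) = 400/11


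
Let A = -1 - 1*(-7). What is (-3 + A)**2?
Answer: 9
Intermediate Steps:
A = 6 (A = -1 + 7 = 6)
(-3 + A)**2 = (-3 + 6)**2 = 3**2 = 9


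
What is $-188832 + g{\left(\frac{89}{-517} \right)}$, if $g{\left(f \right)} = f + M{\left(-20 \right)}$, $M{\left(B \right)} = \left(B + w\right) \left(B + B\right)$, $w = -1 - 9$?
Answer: $- \frac{97005833}{517} \approx -1.8763 \cdot 10^{5}$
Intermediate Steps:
$w = -10$
$M{\left(B \right)} = 2 B \left(-10 + B\right)$ ($M{\left(B \right)} = \left(B - 10\right) \left(B + B\right) = \left(-10 + B\right) 2 B = 2 B \left(-10 + B\right)$)
$g{\left(f \right)} = 1200 + f$ ($g{\left(f \right)} = f + 2 \left(-20\right) \left(-10 - 20\right) = f + 2 \left(-20\right) \left(-30\right) = f + 1200 = 1200 + f$)
$-188832 + g{\left(\frac{89}{-517} \right)} = -188832 + \left(1200 + \frac{89}{-517}\right) = -188832 + \left(1200 + 89 \left(- \frac{1}{517}\right)\right) = -188832 + \left(1200 - \frac{89}{517}\right) = -188832 + \frac{620311}{517} = - \frac{97005833}{517}$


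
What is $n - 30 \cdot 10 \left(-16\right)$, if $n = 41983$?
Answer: $46783$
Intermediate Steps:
$n - 30 \cdot 10 \left(-16\right) = 41983 - 30 \cdot 10 \left(-16\right) = 41983 - 300 \left(-16\right) = 41983 - -4800 = 41983 + 4800 = 46783$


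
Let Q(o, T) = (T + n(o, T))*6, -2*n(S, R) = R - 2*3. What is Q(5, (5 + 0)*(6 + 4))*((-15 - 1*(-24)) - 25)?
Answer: -2688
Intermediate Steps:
n(S, R) = 3 - R/2 (n(S, R) = -(R - 2*3)/2 = -(R - 6)/2 = -(-6 + R)/2 = 3 - R/2)
Q(o, T) = 18 + 3*T (Q(o, T) = (T + (3 - T/2))*6 = (3 + T/2)*6 = 18 + 3*T)
Q(5, (5 + 0)*(6 + 4))*((-15 - 1*(-24)) - 25) = (18 + 3*((5 + 0)*(6 + 4)))*((-15 - 1*(-24)) - 25) = (18 + 3*(5*10))*((-15 + 24) - 25) = (18 + 3*50)*(9 - 25) = (18 + 150)*(-16) = 168*(-16) = -2688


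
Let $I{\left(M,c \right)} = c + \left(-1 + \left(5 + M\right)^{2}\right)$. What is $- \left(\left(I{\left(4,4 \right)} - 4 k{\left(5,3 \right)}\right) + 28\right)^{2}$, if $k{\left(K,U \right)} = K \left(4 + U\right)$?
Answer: $-784$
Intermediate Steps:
$I{\left(M,c \right)} = -1 + c + \left(5 + M\right)^{2}$
$- \left(\left(I{\left(4,4 \right)} - 4 k{\left(5,3 \right)}\right) + 28\right)^{2} = - \left(\left(\left(-1 + 4 + \left(5 + 4\right)^{2}\right) - 4 \cdot 5 \left(4 + 3\right)\right) + 28\right)^{2} = - \left(\left(\left(-1 + 4 + 9^{2}\right) - 4 \cdot 5 \cdot 7\right) + 28\right)^{2} = - \left(\left(\left(-1 + 4 + 81\right) - 140\right) + 28\right)^{2} = - \left(\left(84 - 140\right) + 28\right)^{2} = - \left(-56 + 28\right)^{2} = - \left(-28\right)^{2} = \left(-1\right) 784 = -784$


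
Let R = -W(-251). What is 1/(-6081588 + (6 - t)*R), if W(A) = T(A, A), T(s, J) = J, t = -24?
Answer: -1/6074058 ≈ -1.6463e-7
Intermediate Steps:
W(A) = A
R = 251 (R = -1*(-251) = 251)
1/(-6081588 + (6 - t)*R) = 1/(-6081588 + (6 - 1*(-24))*251) = 1/(-6081588 + (6 + 24)*251) = 1/(-6081588 + 30*251) = 1/(-6081588 + 7530) = 1/(-6074058) = -1/6074058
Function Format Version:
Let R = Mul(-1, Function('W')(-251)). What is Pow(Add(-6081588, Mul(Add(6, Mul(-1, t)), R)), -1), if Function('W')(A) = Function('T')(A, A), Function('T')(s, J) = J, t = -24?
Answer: Rational(-1, 6074058) ≈ -1.6463e-7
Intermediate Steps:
Function('W')(A) = A
R = 251 (R = Mul(-1, -251) = 251)
Pow(Add(-6081588, Mul(Add(6, Mul(-1, t)), R)), -1) = Pow(Add(-6081588, Mul(Add(6, Mul(-1, -24)), 251)), -1) = Pow(Add(-6081588, Mul(Add(6, 24), 251)), -1) = Pow(Add(-6081588, Mul(30, 251)), -1) = Pow(Add(-6081588, 7530), -1) = Pow(-6074058, -1) = Rational(-1, 6074058)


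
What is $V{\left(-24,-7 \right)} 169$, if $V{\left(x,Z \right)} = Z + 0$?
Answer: $-1183$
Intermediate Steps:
$V{\left(x,Z \right)} = Z$
$V{\left(-24,-7 \right)} 169 = \left(-7\right) 169 = -1183$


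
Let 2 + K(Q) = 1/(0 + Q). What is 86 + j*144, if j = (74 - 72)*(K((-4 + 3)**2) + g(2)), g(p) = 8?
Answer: 2102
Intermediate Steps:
K(Q) = -2 + 1/Q (K(Q) = -2 + 1/(0 + Q) = -2 + 1/Q)
j = 14 (j = (74 - 72)*((-2 + 1/((-4 + 3)**2)) + 8) = 2*((-2 + 1/((-1)**2)) + 8) = 2*((-2 + 1/1) + 8) = 2*((-2 + 1) + 8) = 2*(-1 + 8) = 2*7 = 14)
86 + j*144 = 86 + 14*144 = 86 + 2016 = 2102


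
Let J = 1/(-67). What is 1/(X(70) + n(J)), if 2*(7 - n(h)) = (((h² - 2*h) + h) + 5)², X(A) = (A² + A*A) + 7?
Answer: 40302242/395019367819 ≈ 0.00010203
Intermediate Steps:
X(A) = 7 + 2*A² (X(A) = (A² + A²) + 7 = 2*A² + 7 = 7 + 2*A²)
J = -1/67 ≈ -0.014925
n(h) = 7 - (5 + h² - h)²/2 (n(h) = 7 - (((h² - 2*h) + h) + 5)²/2 = 7 - ((h² - h) + 5)²/2 = 7 - (5 + h² - h)²/2)
1/(X(70) + n(J)) = 1/((7 + 2*70²) + (7 - (5 + (-1/67)² - 1*(-1/67))²/2)) = 1/((7 + 2*4900) + (7 - (5 + 1/4489 + 1/67)²/2)) = 1/((7 + 9800) + (7 - (22513/4489)²/2)) = 1/(9807 + (7 - ½*506835169/20151121)) = 1/(9807 + (7 - 506835169/40302242)) = 1/(9807 - 224719475/40302242) = 1/(395019367819/40302242) = 40302242/395019367819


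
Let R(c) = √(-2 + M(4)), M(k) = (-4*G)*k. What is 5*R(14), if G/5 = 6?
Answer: 5*I*√482 ≈ 109.77*I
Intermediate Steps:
G = 30 (G = 5*6 = 30)
M(k) = -120*k (M(k) = (-4*30)*k = -120*k)
R(c) = I*√482 (R(c) = √(-2 - 120*4) = √(-2 - 480) = √(-482) = I*√482)
5*R(14) = 5*(I*√482) = 5*I*√482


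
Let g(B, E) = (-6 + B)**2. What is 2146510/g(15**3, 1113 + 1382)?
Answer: 2146510/11350161 ≈ 0.18912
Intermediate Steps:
2146510/g(15**3, 1113 + 1382) = 2146510/((-6 + 15**3)**2) = 2146510/((-6 + 3375)**2) = 2146510/(3369**2) = 2146510/11350161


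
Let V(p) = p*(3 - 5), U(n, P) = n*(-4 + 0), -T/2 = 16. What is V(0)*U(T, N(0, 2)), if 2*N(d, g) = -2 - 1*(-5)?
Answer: 0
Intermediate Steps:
T = -32 (T = -2*16 = -32)
N(d, g) = 3/2 (N(d, g) = (-2 - 1*(-5))/2 = (-2 + 5)/2 = (½)*3 = 3/2)
U(n, P) = -4*n (U(n, P) = n*(-4) = -4*n)
V(p) = -2*p (V(p) = p*(-2) = -2*p)
V(0)*U(T, N(0, 2)) = (-2*0)*(-4*(-32)) = 0*128 = 0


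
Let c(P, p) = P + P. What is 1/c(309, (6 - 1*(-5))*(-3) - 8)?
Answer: 1/618 ≈ 0.0016181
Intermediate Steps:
c(P, p) = 2*P
1/c(309, (6 - 1*(-5))*(-3) - 8) = 1/(2*309) = 1/618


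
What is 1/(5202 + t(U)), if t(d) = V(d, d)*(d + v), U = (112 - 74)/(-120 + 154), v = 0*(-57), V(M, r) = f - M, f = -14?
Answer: 289/1498495 ≈ 0.00019286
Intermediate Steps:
V(M, r) = -14 - M
v = 0
U = 19/17 (U = 38/34 = 38*(1/34) = 19/17 ≈ 1.1176)
t(d) = d*(-14 - d) (t(d) = (-14 - d)*(d + 0) = (-14 - d)*d = d*(-14 - d))
1/(5202 + t(U)) = 1/(5202 - 1*19/17*(14 + 19/17)) = 1/(5202 - 1*19/17*257/17) = 1/(5202 - 4883/289) = 1/(1498495/289) = 289/1498495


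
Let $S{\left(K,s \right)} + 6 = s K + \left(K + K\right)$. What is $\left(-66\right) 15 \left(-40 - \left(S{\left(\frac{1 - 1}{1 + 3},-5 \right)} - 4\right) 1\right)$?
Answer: $29700$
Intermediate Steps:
$S{\left(K,s \right)} = -6 + 2 K + K s$ ($S{\left(K,s \right)} = -6 + \left(s K + \left(K + K\right)\right) = -6 + \left(K s + 2 K\right) = -6 + \left(2 K + K s\right) = -6 + 2 K + K s$)
$\left(-66\right) 15 \left(-40 - \left(S{\left(\frac{1 - 1}{1 + 3},-5 \right)} - 4\right) 1\right) = \left(-66\right) 15 \left(-40 - \left(\left(-6 + 2 \frac{1 - 1}{1 + 3} + \frac{1 - 1}{1 + 3} \left(-5\right)\right) - 4\right) 1\right) = - 990 \left(-40 - \left(\left(-6 + 2 \cdot \frac{0}{4} + \frac{0}{4} \left(-5\right)\right) - 4\right) 1\right) = - 990 \left(-40 - \left(\left(-6 + 2 \cdot 0 \cdot \frac{1}{4} + 0 \cdot \frac{1}{4} \left(-5\right)\right) - 4\right) 1\right) = - 990 \left(-40 - \left(\left(-6 + 2 \cdot 0 + 0 \left(-5\right)\right) - 4\right) 1\right) = - 990 \left(-40 - \left(\left(-6 + 0 + 0\right) - 4\right) 1\right) = - 990 \left(-40 - \left(-6 - 4\right) 1\right) = - 990 \left(-40 - \left(-10\right) 1\right) = - 990 \left(-40 - -10\right) = - 990 \left(-40 + 10\right) = \left(-990\right) \left(-30\right) = 29700$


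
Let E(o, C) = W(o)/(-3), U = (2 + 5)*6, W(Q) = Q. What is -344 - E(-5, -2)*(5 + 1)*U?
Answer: -764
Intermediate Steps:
U = 42 (U = 7*6 = 42)
E(o, C) = -o/3 (E(o, C) = o/(-3) = o*(-1/3) = -o/3)
-344 - E(-5, -2)*(5 + 1)*U = -344 - (-1/3*(-5))*(5 + 1)*42 = -344 - (5/3)*6*42 = -344 - 10*42 = -344 - 1*420 = -344 - 420 = -764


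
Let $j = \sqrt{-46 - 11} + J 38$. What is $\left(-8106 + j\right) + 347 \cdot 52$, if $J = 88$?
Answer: $13282 + i \sqrt{57} \approx 13282.0 + 7.5498 i$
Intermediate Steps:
$j = 3344 + i \sqrt{57}$ ($j = \sqrt{-46 - 11} + 88 \cdot 38 = \sqrt{-57} + 3344 = i \sqrt{57} + 3344 = 3344 + i \sqrt{57} \approx 3344.0 + 7.5498 i$)
$\left(-8106 + j\right) + 347 \cdot 52 = \left(-8106 + \left(3344 + i \sqrt{57}\right)\right) + 347 \cdot 52 = \left(-4762 + i \sqrt{57}\right) + 18044 = 13282 + i \sqrt{57}$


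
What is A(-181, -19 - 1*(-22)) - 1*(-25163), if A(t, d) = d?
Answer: 25166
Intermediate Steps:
A(-181, -19 - 1*(-22)) - 1*(-25163) = (-19 - 1*(-22)) - 1*(-25163) = (-19 + 22) + 25163 = 3 + 25163 = 25166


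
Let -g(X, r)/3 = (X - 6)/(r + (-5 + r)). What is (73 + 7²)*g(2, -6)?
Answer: -1464/17 ≈ -86.118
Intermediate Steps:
g(X, r) = -3*(-6 + X)/(-5 + 2*r) (g(X, r) = -3*(X - 6)/(r + (-5 + r)) = -3*(-6 + X)/(-5 + 2*r))
(73 + 7²)*g(2, -6) = (73 + 7²)*(3*(6 - 1*2)/(-5 + 2*(-6))) = (73 + 49)*(3*(6 - 2)/(-5 - 12)) = 122*(3*4/(-17)) = 122*(3*(-1/17)*4) = 122*(-12/17) = -1464/17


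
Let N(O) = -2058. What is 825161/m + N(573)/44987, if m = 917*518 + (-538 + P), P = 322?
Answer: 36144400087/21359377730 ≈ 1.6922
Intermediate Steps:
m = 474790 (m = 917*518 + (-538 + 322) = 475006 - 216 = 474790)
825161/m + N(573)/44987 = 825161/474790 - 2058/44987 = 36144400087/21359377730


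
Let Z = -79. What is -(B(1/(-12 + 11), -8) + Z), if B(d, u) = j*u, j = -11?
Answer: -9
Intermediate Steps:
B(d, u) = -11*u
-(B(1/(-12 + 11), -8) + Z) = -(-11*(-8) - 79) = -(88 - 79) = -1*9 = -9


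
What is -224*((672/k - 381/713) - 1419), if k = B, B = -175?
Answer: 5683249152/17825 ≈ 3.1884e+5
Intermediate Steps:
k = -175
-224*((672/k - 381/713) - 1419) = -224*((672/(-175) - 381/713) - 1419) = -224*((672*(-1/175) - 381*1/713) - 1419) = -224*((-96/25 - 381/713) - 1419) = -224*(-77973/17825 - 1419) = -224*(-25371648/17825) = 5683249152/17825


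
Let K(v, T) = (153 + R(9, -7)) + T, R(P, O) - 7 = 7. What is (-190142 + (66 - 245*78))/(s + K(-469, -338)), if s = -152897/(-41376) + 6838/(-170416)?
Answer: 92187386598336/73748154817 ≈ 1250.0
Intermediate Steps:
R(P, O) = 14 (R(P, O) = 7 + 7 = 14)
s = 1610822879/440695776 (s = -152897*(-1/41376) + 6838*(-1/170416) = 152897/41376 - 3419/85208 = 1610822879/440695776 ≈ 3.6552)
K(v, T) = 167 + T (K(v, T) = (153 + 14) + T = 167 + T)
(-190142 + (66 - 245*78))/(s + K(-469, -338)) = (-190142 + (66 - 245*78))/(1610822879/440695776 + (167 - 338)) = (-190142 + (66 - 19110))/(1610822879/440695776 - 171) = (-190142 - 19044)/(-73748154817/440695776) = -209186*(-440695776/73748154817) = 92187386598336/73748154817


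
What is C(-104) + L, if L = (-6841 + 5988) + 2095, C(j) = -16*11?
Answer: 1066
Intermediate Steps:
C(j) = -176
L = 1242 (L = -853 + 2095 = 1242)
C(-104) + L = -176 + 1242 = 1066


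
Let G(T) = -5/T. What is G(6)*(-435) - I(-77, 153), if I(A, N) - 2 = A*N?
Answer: 24283/2 ≈ 12142.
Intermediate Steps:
I(A, N) = 2 + A*N
G(6)*(-435) - I(-77, 153) = -5/6*(-435) - (2 - 77*153) = -5*⅙*(-435) - (2 - 11781) = -⅚*(-435) - 1*(-11779) = 725/2 + 11779 = 24283/2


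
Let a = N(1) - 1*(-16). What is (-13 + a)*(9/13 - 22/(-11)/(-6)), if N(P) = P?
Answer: 56/39 ≈ 1.4359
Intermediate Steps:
a = 17 (a = 1 - 1*(-16) = 1 + 16 = 17)
(-13 + a)*(9/13 - 22/(-11)/(-6)) = (-13 + 17)*(9/13 - 22/(-11)/(-6)) = 4*(9*(1/13) - 22*(-1/11)*(-⅙)) = 4*(9/13 + 2*(-⅙)) = 4*(9/13 - ⅓) = 4*(14/39) = 56/39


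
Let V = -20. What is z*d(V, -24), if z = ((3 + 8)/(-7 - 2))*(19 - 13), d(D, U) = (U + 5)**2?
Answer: -7942/3 ≈ -2647.3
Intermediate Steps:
d(D, U) = (5 + U)**2
z = -22/3 (z = (11/(-9))*6 = (11*(-1/9))*6 = -11/9*6 = -22/3 ≈ -7.3333)
z*d(V, -24) = -22*(5 - 24)**2/3 = -22/3*(-19)**2 = -22/3*361 = -7942/3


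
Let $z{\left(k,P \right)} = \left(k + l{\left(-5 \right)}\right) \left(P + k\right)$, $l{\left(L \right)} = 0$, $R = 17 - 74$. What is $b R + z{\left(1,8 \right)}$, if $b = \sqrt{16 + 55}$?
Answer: $9 - 57 \sqrt{71} \approx -471.29$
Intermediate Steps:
$R = -57$ ($R = 17 - 74 = -57$)
$z{\left(k,P \right)} = k \left(P + k\right)$ ($z{\left(k,P \right)} = \left(k + 0\right) \left(P + k\right) = k \left(P + k\right)$)
$b = \sqrt{71} \approx 8.4261$
$b R + z{\left(1,8 \right)} = \sqrt{71} \left(-57\right) + 1 \left(8 + 1\right) = - 57 \sqrt{71} + 1 \cdot 9 = - 57 \sqrt{71} + 9 = 9 - 57 \sqrt{71}$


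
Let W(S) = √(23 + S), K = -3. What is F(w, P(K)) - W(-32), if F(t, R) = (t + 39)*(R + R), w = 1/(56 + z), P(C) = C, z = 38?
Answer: -11001/47 - 3*I ≈ -234.06 - 3.0*I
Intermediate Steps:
w = 1/94 (w = 1/(56 + 38) = 1/94 ≈ 0.010638)
F(t, R) = 2*R*(39 + t) (F(t, R) = (39 + t)*(2*R) = 2*R*(39 + t))
F(w, P(K)) - W(-32) = 2*(-3)*(39 + 1/94) - √(23 - 32) = 2*(-3)*(3667/94) - √(-9) = -11001/47 - 3*I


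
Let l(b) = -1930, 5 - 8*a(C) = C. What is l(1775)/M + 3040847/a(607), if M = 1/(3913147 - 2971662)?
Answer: -546949044438/301 ≈ -1.8171e+9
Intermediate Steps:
M = 1/941485 ≈ 1.0622e-6
a(C) = 5/8 - C/8
l(1775)/M + 3040847/a(607) = -1930/1/941485 + 3040847/(5/8 - 1/8*607) = -1930*941485 + 3040847/(5/8 - 607/8) = -1817066050 + 3040847/(-301/4) = -1817066050 + 3040847*(-4/301) = -1817066050 - 12163388/301 = -546949044438/301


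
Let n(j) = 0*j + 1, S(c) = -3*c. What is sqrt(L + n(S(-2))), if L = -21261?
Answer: 2*I*sqrt(5315) ≈ 145.81*I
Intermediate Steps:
n(j) = 1 (n(j) = 0 + 1 = 1)
sqrt(L + n(S(-2))) = sqrt(-21261 + 1) = sqrt(-21260) = 2*I*sqrt(5315)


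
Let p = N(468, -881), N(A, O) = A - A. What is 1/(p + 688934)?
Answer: 1/688934 ≈ 1.4515e-6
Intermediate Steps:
N(A, O) = 0
p = 0
1/(p + 688934) = 1/(0 + 688934) = 1/688934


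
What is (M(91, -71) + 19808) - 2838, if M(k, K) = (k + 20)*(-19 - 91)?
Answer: 4760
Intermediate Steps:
M(k, K) = -2200 - 110*k (M(k, K) = (20 + k)*(-110) = -2200 - 110*k)
(M(91, -71) + 19808) - 2838 = ((-2200 - 110*91) + 19808) - 2838 = ((-2200 - 10010) + 19808) - 2838 = (-12210 + 19808) - 2838 = 7598 - 2838 = 4760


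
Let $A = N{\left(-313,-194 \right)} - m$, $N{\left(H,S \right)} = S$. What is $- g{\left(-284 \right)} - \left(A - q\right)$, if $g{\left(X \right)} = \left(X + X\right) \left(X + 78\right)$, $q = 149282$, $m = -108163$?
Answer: $-75695$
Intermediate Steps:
$g{\left(X \right)} = 2 X \left(78 + X\right)$
$A = 107969$ ($A = -194 - -108163 = -194 + 108163 = 107969$)
$- g{\left(-284 \right)} - \left(A - q\right) = - 2 \left(-284\right) \left(78 - 284\right) + \left(149282 - 107969\right) = - 2 \left(-284\right) \left(-206\right) + \left(149282 - 107969\right) = \left(-1\right) 117008 + 41313 = -117008 + 41313 = -75695$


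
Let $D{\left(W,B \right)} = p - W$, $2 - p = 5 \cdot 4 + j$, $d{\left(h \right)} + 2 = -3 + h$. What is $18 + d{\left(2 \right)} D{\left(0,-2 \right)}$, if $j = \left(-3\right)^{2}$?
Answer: $99$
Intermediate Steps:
$j = 9$
$d{\left(h \right)} = -5 + h$ ($d{\left(h \right)} = -2 + \left(-3 + h\right) = -5 + h$)
$p = -27$ ($p = 2 - \left(5 \cdot 4 + 9\right) = 2 - \left(20 + 9\right) = 2 - 29 = -27$)
$D{\left(W,B \right)} = -27 - W$
$18 + d{\left(2 \right)} D{\left(0,-2 \right)} = 18 + \left(-5 + 2\right) \left(-27 - 0\right) = 18 - 3 \left(-27 + 0\right) = 18 - -81 = 18 + 81 = 99$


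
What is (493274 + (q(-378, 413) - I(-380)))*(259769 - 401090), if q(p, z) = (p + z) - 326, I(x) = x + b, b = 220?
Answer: -69691461903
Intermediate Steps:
I(x) = 220 + x (I(x) = x + 220 = 220 + x)
q(p, z) = -326 + p + z
(493274 + (q(-378, 413) - I(-380)))*(259769 - 401090) = (493274 + ((-326 - 378 + 413) - (220 - 380)))*(259769 - 401090) = (493274 + (-291 - 1*(-160)))*(-141321) = (493274 + (-291 + 160))*(-141321) = (493274 - 131)*(-141321) = 493143*(-141321) = -69691461903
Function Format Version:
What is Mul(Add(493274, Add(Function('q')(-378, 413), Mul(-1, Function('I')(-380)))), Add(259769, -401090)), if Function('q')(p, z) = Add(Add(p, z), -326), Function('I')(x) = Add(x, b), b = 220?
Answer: -69691461903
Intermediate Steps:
Function('I')(x) = Add(220, x) (Function('I')(x) = Add(x, 220) = Add(220, x))
Function('q')(p, z) = Add(-326, p, z)
Mul(Add(493274, Add(Function('q')(-378, 413), Mul(-1, Function('I')(-380)))), Add(259769, -401090)) = Mul(Add(493274, Add(Add(-326, -378, 413), Mul(-1, Add(220, -380)))), Add(259769, -401090)) = Mul(Add(493274, Add(-291, Mul(-1, -160))), -141321) = Mul(Add(493274, Add(-291, 160)), -141321) = Mul(Add(493274, -131), -141321) = Mul(493143, -141321) = -69691461903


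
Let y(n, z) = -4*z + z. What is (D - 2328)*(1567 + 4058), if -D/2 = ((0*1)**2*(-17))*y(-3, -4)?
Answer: -13095000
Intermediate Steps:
y(n, z) = -3*z
D = 0 (D = -2*(0*1)**2*(-17)*(-3*(-4)) = -2*0**2*(-17)*12 = -2*0*(-17)*12 = -0*12 = -2*0 = 0)
(D - 2328)*(1567 + 4058) = (0 - 2328)*(1567 + 4058) = -2328*5625 = -13095000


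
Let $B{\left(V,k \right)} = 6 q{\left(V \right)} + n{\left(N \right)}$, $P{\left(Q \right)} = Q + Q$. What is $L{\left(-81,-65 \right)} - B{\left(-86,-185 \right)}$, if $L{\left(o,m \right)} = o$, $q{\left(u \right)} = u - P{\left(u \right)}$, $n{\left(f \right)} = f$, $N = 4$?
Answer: $-601$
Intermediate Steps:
$P{\left(Q \right)} = 2 Q$
$q{\left(u \right)} = - u$ ($q{\left(u \right)} = u - 2 u = - u$)
$B{\left(V,k \right)} = 4 - 6 V$ ($B{\left(V,k \right)} = 6 \left(- V\right) + 4 = - 6 V + 4 = 4 - 6 V$)
$L{\left(-81,-65 \right)} - B{\left(-86,-185 \right)} = -81 - \left(4 - -516\right) = -81 - \left(4 + 516\right) = -81 - 520 = -601$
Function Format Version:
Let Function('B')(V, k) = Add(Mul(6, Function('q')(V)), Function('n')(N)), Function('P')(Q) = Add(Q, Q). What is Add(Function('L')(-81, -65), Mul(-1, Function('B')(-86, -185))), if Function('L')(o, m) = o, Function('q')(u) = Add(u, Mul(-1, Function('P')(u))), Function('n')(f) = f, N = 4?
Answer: -601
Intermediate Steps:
Function('P')(Q) = Mul(2, Q)
Function('q')(u) = Mul(-1, u) (Function('q')(u) = Add(u, Mul(-1, Mul(2, u))) = Add(u, Mul(-2, u)) = Mul(-1, u))
Function('B')(V, k) = Add(4, Mul(-6, V)) (Function('B')(V, k) = Add(Mul(6, Mul(-1, V)), 4) = Add(Mul(-6, V), 4) = Add(4, Mul(-6, V)))
Add(Function('L')(-81, -65), Mul(-1, Function('B')(-86, -185))) = Add(-81, Mul(-1, Add(4, Mul(-6, -86)))) = Add(-81, Mul(-1, Add(4, 516))) = Add(-81, Mul(-1, 520)) = Add(-81, -520) = -601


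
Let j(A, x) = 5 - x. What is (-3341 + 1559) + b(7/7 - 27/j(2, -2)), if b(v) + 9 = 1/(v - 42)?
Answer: -562381/314 ≈ -1791.0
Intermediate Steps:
b(v) = -9 + 1/(-42 + v) (b(v) = -9 + 1/(v - 42) = -9 + 1/(-42 + v))
(-3341 + 1559) + b(7/7 - 27/j(2, -2)) = (-3341 + 1559) + (379 - 9*(7/7 - 27/(5 - 1*(-2))))/(-42 + (7/7 - 27/(5 - 1*(-2)))) = -1782 + (379 - 9*(7*(⅐) - 27/(5 + 2)))/(-42 + (7*(⅐) - 27/(5 + 2))) = -1782 + (379 - 9*(1 - 27/7))/(-42 + (1 - 27/7)) = -1782 + (379 - 9*(-20/7))/(-42 - 20/7) = -1782 + (379 + 180/7)/(-314/7) = -1782 - 7/314*2833/7 = -1782 - 2833/314 = -562381/314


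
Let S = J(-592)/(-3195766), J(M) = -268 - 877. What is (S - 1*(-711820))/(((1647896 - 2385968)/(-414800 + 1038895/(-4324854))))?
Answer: 1360298921871002643806725/3400352165881179936 ≈ 4.0005e+5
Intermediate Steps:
J(M) = -1145
S = 1145/3195766 (S = -1145/(-3195766) = -1145*(-1/3195766) = 1145/3195766 ≈ 0.00035829)
(S - 1*(-711820))/(((1647896 - 2385968)/(-414800 + 1038895/(-4324854)))) = (1145/3195766 - 1*(-711820))/(((1647896 - 2385968)/(-414800 + 1038895/(-4324854)))) = (1145/3195766 + 711820)/((-738072/(-414800 + 1038895*(-1/4324854)))) = 2274810155265/(3195766*((-738072/(-414800 - 1038895/4324854)))) = 2274810155265/(3195766*((-738072/(-1793950478095/4324854)))) = 2274810155265/(3195766*((-738072*(-4324854/1793950478095)))) = 2274810155265/(3195766*(3192053641488/1793950478095)) = (2274810155265/3195766)*(1793950478095/3192053641488) = 1360298921871002643806725/3400352165881179936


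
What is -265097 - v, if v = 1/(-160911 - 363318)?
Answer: -138971535212/524229 ≈ -2.6510e+5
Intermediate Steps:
v = -1/524229 (v = 1/(-524229) = -1/524229 ≈ -1.9076e-6)
-265097 - v = -265097 - 1*(-1/524229) = -265097 + 1/524229 = -138971535212/524229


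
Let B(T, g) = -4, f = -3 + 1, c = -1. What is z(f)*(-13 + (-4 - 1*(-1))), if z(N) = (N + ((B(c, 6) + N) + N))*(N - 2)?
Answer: -640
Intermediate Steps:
f = -2
z(N) = (-4 + 3*N)*(-2 + N) (z(N) = (N + ((-4 + N) + N))*(N - 2) = (N + (-4 + 2*N))*(-2 + N) = (-4 + 3*N)*(-2 + N))
z(f)*(-13 + (-4 - 1*(-1))) = (8 - 10*(-2) + 3*(-2)**2)*(-13 + (-4 - 1*(-1))) = (8 + 20 + 3*4)*(-13 + (-4 + 1)) = (8 + 20 + 12)*(-13 - 3) = 40*(-16) = -640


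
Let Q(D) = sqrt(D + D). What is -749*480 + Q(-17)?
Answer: -359520 + I*sqrt(34) ≈ -3.5952e+5 + 5.831*I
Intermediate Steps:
Q(D) = sqrt(2)*sqrt(D) (Q(D) = sqrt(2*D) = sqrt(2)*sqrt(D))
-749*480 + Q(-17) = -749*480 + sqrt(2)*sqrt(-17) = -359520 + sqrt(2)*(I*sqrt(17)) = -359520 + I*sqrt(34)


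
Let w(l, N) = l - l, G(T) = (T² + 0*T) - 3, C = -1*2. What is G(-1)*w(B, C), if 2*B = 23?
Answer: 0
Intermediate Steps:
B = 23/2 (B = (½)*23 = 23/2 ≈ 11.500)
C = -2
G(T) = -3 + T² (G(T) = (T² + 0) - 3 = T² - 3 = -3 + T²)
w(l, N) = 0
G(-1)*w(B, C) = (-3 + (-1)²)*0 = (-3 + 1)*0 = -2*0 = 0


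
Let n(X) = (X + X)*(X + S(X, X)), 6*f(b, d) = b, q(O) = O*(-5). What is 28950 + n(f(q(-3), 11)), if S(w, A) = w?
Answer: 28975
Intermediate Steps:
q(O) = -5*O
f(b, d) = b/6
n(X) = 4*X² (n(X) = (X + X)*(X + X) = (2*X)*(2*X) = 4*X²)
28950 + n(f(q(-3), 11)) = 28950 + 4*((-5*(-3))/6)² = 28950 + 4*((⅙)*15)² = 28950 + 4*(5/2)² = 28950 + 4*(25/4) = 28950 + 25 = 28975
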